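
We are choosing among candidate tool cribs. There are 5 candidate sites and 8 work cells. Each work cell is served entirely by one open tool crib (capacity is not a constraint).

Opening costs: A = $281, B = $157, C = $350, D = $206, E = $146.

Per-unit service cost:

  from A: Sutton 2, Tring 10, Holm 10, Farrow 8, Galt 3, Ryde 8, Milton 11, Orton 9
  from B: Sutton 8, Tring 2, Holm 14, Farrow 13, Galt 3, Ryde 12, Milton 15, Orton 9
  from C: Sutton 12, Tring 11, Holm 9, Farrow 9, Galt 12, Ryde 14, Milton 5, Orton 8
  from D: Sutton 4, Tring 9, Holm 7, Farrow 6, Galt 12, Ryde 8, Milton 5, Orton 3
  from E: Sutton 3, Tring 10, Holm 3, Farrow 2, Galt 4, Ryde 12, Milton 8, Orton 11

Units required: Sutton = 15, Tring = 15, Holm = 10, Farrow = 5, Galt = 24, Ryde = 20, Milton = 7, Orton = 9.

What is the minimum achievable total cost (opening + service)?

Minimum total cost: 847

For any fixed open set, each work cell goes to its cheapest open site; total = fixed + service.
{B, D}: Sutton→D 4·15=60, Tring→B 2·15=30, Holm→D 7·10=70, Farrow→D 6·5=30, Galt→B 3·24=72, Ryde→D 8·20=160, Milton→D 5·7=35, Orton→D 3·9=27. Service 484; fixed 363; total 847.
{B, E}: service 564 + fixed 303 = 867
{E}: Sutton→E 3·15=45, Tring→E 10·15=150, Holm→E 3·10=30, Farrow→E 2·5=10, Galt→E 4·24=96, Ryde→E 12·20=240, Milton→E 8·7=56, Orton→E 11·9=99. Service 726; fixed 146; total 872.
{A, B, C, D, E}: service 394 + fixed 1140 = 1534
No other subset beats 847.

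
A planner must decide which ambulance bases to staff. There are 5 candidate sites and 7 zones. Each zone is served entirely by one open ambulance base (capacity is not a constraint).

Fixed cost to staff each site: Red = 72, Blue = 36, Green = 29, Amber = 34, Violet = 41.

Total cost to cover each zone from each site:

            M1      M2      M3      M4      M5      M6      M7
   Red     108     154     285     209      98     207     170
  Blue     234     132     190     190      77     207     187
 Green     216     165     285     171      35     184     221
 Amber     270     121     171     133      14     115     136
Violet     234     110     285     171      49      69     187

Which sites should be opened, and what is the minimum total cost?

Open Red, Amber and Violet; minimum total cost 888.

For any fixed open set, each zone goes to its cheapest open site; total = fixed + service.
{Red, Amber, Violet}: M1→Red 108, M2→Violet 110, M3→Amber 171, M4→Amber 133, M5→Amber 14, M6→Violet 69, M7→Amber 136. Service 741; fixed 147; total 888.
{Red, Amber}: service 798 + fixed 106 = 904
{Red, Green, Amber, Violet}: M1→Red 108, M2→Violet 110, M3→Amber 171, M4→Amber 133, M5→Amber 14, M6→Violet 69, M7→Amber 136. Service 741; fixed 176; total 917.
{Red, Blue, Green, Amber, Violet}: M1→Red 108, M2→Violet 110, M3→Amber 171, M4→Amber 133, M5→Amber 14, M6→Violet 69, M7→Amber 136. Service 741; fixed 212; total 953.
No other subset beats 888.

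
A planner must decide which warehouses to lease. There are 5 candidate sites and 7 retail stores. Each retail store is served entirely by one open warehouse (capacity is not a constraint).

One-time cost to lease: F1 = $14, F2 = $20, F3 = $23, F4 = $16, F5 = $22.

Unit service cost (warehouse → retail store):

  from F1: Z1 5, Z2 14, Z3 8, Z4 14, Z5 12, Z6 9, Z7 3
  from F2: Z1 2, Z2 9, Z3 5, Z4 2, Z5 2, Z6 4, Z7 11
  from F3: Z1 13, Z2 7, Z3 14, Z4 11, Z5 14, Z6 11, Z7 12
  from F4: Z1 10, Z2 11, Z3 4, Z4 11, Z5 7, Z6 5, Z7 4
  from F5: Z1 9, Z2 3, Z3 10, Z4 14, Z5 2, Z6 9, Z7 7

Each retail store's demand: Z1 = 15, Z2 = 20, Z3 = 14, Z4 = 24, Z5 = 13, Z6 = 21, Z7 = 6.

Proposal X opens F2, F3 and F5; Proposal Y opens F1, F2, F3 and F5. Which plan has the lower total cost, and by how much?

Proposal X: {F2, F3, F5}: Z1→F2 2·15=30, Z2→F5 3·20=60, Z3→F2 5·14=70, Z4→F2 2·24=48, Z5→F2 2·13=26, Z6→F2 4·21=84, Z7→F5 7·6=42. Service 360; fixed 65; total 425.
Proposal Y: {F1, F2, F3, F5}: Z1→F2 2·15=30, Z2→F5 3·20=60, Z3→F2 5·14=70, Z4→F2 2·24=48, Z5→F2 2·13=26, Z6→F2 4·21=84, Z7→F1 3·6=18. Service 336; fixed 79; total 415.
Difference: |425 − 415| = 10.

Proposal Y is cheaper by 10.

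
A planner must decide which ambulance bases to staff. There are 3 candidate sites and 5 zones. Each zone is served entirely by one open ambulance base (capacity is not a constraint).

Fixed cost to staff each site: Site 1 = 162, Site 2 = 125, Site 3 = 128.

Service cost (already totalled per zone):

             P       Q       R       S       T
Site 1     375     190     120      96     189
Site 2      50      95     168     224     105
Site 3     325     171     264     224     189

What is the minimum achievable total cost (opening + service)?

Minimum total cost: 753

For any fixed open set, each zone goes to its cheapest open site; total = fixed + service.
{Site 1, Site 2}: P→Site 2 50, Q→Site 2 95, R→Site 1 120, S→Site 1 96, T→Site 2 105. Service 466; fixed 287; total 753.
{Site 2}: P→Site 2 50, Q→Site 2 95, R→Site 2 168, S→Site 2 224, T→Site 2 105. Service 642; fixed 125; total 767.
{Site 1, Site 2, Site 3}: service 466 + fixed 415 = 881
(All 7 nonempty subsets were checked; Site 1 and Site 2 is lowest.)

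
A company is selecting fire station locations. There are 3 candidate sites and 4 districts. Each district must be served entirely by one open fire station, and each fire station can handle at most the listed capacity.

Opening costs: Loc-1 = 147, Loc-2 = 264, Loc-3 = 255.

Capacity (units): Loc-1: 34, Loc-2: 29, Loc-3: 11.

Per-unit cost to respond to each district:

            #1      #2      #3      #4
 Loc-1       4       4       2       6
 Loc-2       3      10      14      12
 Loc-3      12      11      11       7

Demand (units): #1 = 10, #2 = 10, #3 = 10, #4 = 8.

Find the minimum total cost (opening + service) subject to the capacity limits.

Minimum total cost: 549

Open {Loc-1, Loc-2}: #1→Loc-2 3·10=30, #2→Loc-1 4·10=40, #3→Loc-1 2·10=20, #4→Loc-1 6·8=48.
Loads: Loc-1 carries 28/34, Loc-2 carries 10/29. Service 138; fixed 411; total 549.
Next best feasible plan costs 558.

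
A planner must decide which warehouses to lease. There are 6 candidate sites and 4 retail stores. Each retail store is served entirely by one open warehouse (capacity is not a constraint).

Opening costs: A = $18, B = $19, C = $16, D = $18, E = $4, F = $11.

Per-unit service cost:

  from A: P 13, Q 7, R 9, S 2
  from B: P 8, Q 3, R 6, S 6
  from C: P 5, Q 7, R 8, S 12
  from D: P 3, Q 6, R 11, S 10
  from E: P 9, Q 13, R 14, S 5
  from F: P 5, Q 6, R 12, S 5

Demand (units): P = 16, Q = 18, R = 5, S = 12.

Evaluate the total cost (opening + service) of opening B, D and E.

Total cost: 233

Each retail store is assigned to its cheapest site among the open ones.
{B, D, E}: P→D 3·16=48, Q→B 3·18=54, R→B 6·5=30, S→E 5·12=60. Service 192; fixed 41; total 233.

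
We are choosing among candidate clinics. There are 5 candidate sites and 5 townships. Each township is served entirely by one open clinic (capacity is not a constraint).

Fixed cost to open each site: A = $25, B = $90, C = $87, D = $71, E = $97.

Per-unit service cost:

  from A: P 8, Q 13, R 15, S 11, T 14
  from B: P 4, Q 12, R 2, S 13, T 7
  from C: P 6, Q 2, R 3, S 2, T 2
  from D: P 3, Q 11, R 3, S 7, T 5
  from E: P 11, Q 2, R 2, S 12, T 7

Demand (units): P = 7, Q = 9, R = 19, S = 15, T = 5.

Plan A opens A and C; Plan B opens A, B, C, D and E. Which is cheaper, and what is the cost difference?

Plan A: {A, C}: P→C 6·7=42, Q→C 2·9=18, R→C 3·19=57, S→C 2·15=30, T→C 2·5=10. Service 157; fixed 112; total 269.
Plan B: {A, B, C, D, E}: P→D 3·7=21, Q→C 2·9=18, R→B 2·19=38, S→C 2·15=30, T→C 2·5=10. Service 117; fixed 370; total 487.
Difference: |269 − 487| = 218.

Plan A is cheaper by 218.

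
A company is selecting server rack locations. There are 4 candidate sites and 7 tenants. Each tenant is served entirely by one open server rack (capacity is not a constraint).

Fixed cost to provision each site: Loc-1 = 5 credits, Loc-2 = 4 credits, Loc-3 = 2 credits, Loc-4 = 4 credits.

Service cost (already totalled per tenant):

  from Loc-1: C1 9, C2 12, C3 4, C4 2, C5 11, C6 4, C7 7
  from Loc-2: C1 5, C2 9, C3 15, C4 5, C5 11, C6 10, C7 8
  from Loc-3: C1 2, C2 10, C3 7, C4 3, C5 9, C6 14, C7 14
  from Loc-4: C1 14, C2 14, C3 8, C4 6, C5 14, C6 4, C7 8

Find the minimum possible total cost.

For any fixed open set, each tenant goes to its cheapest open site; total = fixed + service.
{Loc-1, Loc-3}: C1→Loc-3 2, C2→Loc-3 10, C3→Loc-1 4, C4→Loc-1 2, C5→Loc-3 9, C6→Loc-1 4, C7→Loc-1 7. Service 38; fixed 7; total 45.
{Loc-1, Loc-2, Loc-3}: service 37 + fixed 11 = 48
{Loc-1, Loc-3, Loc-4}: service 38 + fixed 11 = 49
{Loc-1, Loc-2, Loc-3, Loc-4}: C1→Loc-3 2, C2→Loc-2 9, C3→Loc-1 4, C4→Loc-1 2, C5→Loc-3 9, C6→Loc-1 4, C7→Loc-1 7. Service 37; fixed 15; total 52.
No other subset beats 45.

Minimum total cost: 45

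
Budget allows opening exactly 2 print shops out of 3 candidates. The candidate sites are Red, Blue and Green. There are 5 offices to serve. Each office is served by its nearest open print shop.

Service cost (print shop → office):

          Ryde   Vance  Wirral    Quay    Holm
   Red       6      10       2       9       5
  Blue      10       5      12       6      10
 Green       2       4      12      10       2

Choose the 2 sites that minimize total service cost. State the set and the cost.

Choose Red and Green; total service cost 19.

With exactly 2 open, each office uses its cheapest among the chosen.
{Red, Green}: Ryde→Green 2, Vance→Green 4, Wirral→Red 2, Quay→Red 9, Holm→Green 2. Service cost 19.
{Red, Blue}: service cost 24
{Blue, Green}: service cost 26
Among all 3 size-2 choices, {Red, Green} is lowest.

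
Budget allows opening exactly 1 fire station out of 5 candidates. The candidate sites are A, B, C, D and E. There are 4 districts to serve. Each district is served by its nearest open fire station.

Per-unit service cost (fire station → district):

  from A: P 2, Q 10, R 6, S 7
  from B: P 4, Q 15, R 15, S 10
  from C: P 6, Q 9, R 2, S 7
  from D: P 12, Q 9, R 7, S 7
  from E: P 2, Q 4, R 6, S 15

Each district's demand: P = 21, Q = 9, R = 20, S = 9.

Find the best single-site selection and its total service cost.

With exactly 1 open, each district uses its cheapest among the chosen.
{C}: P→C 6·21=126, Q→C 9·9=81, R→C 2·20=40, S→C 7·9=63. Service cost 310.
{A}: service cost 315
{E}: service cost 333
Among all 5 size-1 choices, {C} is lowest.

Choose C only; total service cost 310.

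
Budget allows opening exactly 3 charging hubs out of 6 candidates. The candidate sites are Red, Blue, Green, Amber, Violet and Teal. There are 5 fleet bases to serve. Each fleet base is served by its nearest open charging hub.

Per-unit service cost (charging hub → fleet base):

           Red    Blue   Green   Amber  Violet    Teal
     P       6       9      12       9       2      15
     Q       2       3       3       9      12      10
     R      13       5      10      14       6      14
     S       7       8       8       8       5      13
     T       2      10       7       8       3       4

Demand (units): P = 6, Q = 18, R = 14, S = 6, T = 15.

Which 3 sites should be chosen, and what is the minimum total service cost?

Choose Red, Blue and Violet; total service cost 178.

With exactly 3 open, each fleet base uses its cheapest among the chosen.
{Red, Blue, Violet}: P→Violet 2·6=12, Q→Red 2·18=36, R→Blue 5·14=70, S→Violet 5·6=30, T→Red 2·15=30. Service cost 178.
{Red, Green, Violet}: service cost 192
{Red, Amber, Violet}: service cost 192
Among all 20 size-3 choices, {Red, Blue, Violet} is lowest.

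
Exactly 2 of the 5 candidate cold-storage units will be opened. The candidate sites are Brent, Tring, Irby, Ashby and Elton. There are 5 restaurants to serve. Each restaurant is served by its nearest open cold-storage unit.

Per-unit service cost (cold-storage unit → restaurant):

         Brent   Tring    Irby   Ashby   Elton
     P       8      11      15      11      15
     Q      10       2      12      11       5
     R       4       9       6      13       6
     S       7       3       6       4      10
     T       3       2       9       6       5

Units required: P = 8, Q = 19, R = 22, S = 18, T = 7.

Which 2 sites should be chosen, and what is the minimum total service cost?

With exactly 2 open, each restaurant uses its cheapest among the chosen.
{Brent, Tring}: P→Brent 8·8=64, Q→Tring 2·19=38, R→Brent 4·22=88, S→Tring 3·18=54, T→Tring 2·7=14. Service cost 258.
{Tring, Irby}: service cost 326
{Tring, Elton}: service cost 326
Among all 10 size-2 choices, {Brent, Tring} is lowest.

Choose Brent and Tring; total service cost 258.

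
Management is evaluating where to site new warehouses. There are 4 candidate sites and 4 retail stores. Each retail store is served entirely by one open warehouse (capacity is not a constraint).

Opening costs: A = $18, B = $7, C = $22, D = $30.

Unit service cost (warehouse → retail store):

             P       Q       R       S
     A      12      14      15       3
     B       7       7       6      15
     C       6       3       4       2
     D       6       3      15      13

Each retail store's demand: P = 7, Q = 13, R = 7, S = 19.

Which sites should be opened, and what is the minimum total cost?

For any fixed open set, each retail store goes to its cheapest open site; total = fixed + service.
{C}: P→C 6·7=42, Q→C 3·13=39, R→C 4·7=28, S→C 2·19=38. Service 147; fixed 22; total 169.
{B, C}: P→C 6·7=42, Q→C 3·13=39, R→C 4·7=28, S→C 2·19=38. Service 147; fixed 29; total 176.
{A, C}: service 147 + fixed 40 = 187
{A, B, C, D}: P→C 6·7=42, Q→C 3·13=39, R→C 4·7=28, S→C 2·19=38. Service 147; fixed 77; total 224.
No other subset beats 169.

Open C only; minimum total cost 169.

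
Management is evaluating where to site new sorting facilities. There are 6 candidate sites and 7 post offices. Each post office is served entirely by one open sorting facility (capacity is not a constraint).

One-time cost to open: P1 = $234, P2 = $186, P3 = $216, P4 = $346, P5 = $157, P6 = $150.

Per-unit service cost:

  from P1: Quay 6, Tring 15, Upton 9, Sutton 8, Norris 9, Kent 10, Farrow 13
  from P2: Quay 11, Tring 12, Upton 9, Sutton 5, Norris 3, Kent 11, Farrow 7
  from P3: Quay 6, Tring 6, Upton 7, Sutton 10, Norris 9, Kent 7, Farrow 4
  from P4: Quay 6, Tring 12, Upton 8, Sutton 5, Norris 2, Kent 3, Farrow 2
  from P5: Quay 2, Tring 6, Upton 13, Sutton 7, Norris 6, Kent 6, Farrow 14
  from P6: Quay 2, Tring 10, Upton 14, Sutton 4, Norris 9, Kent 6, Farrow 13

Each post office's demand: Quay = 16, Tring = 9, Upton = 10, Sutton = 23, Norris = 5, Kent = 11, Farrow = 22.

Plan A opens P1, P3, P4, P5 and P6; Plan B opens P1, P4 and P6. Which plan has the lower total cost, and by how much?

Plan A: {P1, P3, P4, P5, P6}: Quay→P5 2·16=32, Tring→P3 6·9=54, Upton→P3 7·10=70, Sutton→P6 4·23=92, Norris→P4 2·5=10, Kent→P4 3·11=33, Farrow→P4 2·22=44. Service 335; fixed 1103; total 1438.
Plan B: {P1, P4, P6}: Quay→P6 2·16=32, Tring→P6 10·9=90, Upton→P4 8·10=80, Sutton→P6 4·23=92, Norris→P4 2·5=10, Kent→P4 3·11=33, Farrow→P4 2·22=44. Service 381; fixed 730; total 1111.
Difference: |1438 − 1111| = 327.

Plan B is cheaper by 327.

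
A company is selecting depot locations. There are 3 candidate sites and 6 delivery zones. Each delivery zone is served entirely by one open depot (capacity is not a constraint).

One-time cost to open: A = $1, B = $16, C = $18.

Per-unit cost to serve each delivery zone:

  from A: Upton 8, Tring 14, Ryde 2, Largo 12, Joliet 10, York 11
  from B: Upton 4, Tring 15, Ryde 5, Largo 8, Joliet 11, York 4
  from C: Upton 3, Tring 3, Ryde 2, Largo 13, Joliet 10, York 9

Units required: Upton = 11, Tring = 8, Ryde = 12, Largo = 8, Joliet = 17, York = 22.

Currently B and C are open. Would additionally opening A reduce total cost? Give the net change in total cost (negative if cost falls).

No — net change +1 (cost rises by 1).

Current service cost with {B, C}: 403.
Adding A: each delivery zone re-picks its cheapest; new service cost 403, saving 0.
Extra fixed cost: 1. Net change = 1 − 0 = 1.
(Totals: 437 → 438.)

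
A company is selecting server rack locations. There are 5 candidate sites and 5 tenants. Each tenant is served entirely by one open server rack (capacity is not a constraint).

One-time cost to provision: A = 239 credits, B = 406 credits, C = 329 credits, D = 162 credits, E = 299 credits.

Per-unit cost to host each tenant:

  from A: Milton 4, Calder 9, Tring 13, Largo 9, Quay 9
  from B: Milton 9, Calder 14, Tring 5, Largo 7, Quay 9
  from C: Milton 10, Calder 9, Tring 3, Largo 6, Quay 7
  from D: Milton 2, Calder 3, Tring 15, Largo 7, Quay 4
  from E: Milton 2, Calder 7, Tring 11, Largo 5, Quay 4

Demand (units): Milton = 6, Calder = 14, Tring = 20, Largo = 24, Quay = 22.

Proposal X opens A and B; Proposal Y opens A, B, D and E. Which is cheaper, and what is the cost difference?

Proposal X is cheaper by 207.

Proposal X: {A, B}: Milton→A 4·6=24, Calder→A 9·14=126, Tring→B 5·20=100, Largo→B 7·24=168, Quay→A 9·22=198. Service 616; fixed 645; total 1261.
Proposal Y: {A, B, D, E}: Milton→D 2·6=12, Calder→D 3·14=42, Tring→B 5·20=100, Largo→E 5·24=120, Quay→D 4·22=88. Service 362; fixed 1106; total 1468.
Difference: |1261 − 1468| = 207.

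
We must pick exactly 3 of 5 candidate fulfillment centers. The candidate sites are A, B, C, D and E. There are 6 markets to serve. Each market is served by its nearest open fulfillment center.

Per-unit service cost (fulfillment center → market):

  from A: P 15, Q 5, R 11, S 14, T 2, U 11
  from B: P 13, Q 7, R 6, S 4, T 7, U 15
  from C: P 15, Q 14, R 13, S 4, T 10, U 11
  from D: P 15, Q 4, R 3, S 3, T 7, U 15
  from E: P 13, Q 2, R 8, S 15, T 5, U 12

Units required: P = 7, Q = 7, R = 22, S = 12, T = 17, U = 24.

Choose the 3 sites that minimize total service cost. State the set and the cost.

With exactly 3 open, each market uses its cheapest among the chosen.
{A, D, E}: P→E 13·7=91, Q→E 2·7=14, R→D 3·22=66, S→D 3·12=36, T→A 2·17=34, U→A 11·24=264. Service cost 505.
{A, B, D}: service cost 519
{A, C, D}: service cost 533
Among all 10 size-3 choices, {A, D, E} is lowest.

Choose A, D and E; total service cost 505.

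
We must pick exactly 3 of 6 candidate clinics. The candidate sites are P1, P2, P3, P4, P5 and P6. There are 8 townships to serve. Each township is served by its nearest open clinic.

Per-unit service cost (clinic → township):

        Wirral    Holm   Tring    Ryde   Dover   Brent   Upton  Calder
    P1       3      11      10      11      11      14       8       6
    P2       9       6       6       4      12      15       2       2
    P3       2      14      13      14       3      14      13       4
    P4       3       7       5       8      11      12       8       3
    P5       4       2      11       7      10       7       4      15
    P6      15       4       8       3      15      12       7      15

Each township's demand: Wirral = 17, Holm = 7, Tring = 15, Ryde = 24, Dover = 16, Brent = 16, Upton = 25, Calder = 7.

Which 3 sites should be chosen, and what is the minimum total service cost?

Choose P2, P3 and P5; total service cost 458.

With exactly 3 open, each township uses its cheapest among the chosen.
{P2, P3, P5}: Wirral→P3 2·17=34, Holm→P5 2·7=14, Tring→P2 6·15=90, Ryde→P2 4·24=96, Dover→P3 3·16=48, Brent→P5 7·16=112, Upton→P2 2·25=50, Calder→P2 2·7=14. Service cost 458.
{P2, P3, P6}: service cost 528
{P3, P5, P6}: service cost 528
Among all 20 size-3 choices, {P2, P3, P5} is lowest.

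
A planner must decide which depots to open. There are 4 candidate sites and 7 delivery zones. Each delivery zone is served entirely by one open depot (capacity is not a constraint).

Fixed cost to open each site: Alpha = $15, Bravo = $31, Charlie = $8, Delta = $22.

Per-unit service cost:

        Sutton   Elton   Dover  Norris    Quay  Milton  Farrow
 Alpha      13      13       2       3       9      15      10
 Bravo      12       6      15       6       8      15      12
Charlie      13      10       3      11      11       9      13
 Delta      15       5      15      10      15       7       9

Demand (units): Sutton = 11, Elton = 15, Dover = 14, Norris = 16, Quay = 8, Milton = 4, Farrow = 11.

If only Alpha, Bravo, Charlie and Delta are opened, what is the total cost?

Each delivery zone is assigned to its cheapest site among the open ones.
{Alpha, Bravo, Charlie, Delta}: Sutton→Bravo 12·11=132, Elton→Delta 5·15=75, Dover→Alpha 2·14=28, Norris→Alpha 3·16=48, Quay→Bravo 8·8=64, Milton→Delta 7·4=28, Farrow→Delta 9·11=99. Service 474; fixed 76; total 550.

Total cost: 550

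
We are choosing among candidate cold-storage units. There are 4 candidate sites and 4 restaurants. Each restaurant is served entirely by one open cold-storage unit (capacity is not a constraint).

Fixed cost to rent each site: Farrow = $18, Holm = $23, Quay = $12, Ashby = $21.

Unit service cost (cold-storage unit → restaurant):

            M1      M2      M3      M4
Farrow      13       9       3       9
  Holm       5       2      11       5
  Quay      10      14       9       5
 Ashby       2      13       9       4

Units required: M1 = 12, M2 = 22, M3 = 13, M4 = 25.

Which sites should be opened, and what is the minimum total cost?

For any fixed open set, each restaurant goes to its cheapest open site; total = fixed + service.
{Farrow, Holm, Ashby}: M1→Ashby 2·12=24, M2→Holm 2·22=44, M3→Farrow 3·13=39, M4→Ashby 4·25=100. Service 207; fixed 62; total 269.
{Farrow, Holm, Quay, Ashby}: service 207 + fixed 74 = 281
{Farrow, Holm}: M1→Holm 5·12=60, M2→Holm 2·22=44, M3→Farrow 3·13=39, M4→Holm 5·25=125. Service 268; fixed 41; total 309.
{Quay}: service 670 + fixed 12 = 682
No other subset beats 269.

Open Farrow, Holm and Ashby; minimum total cost 269.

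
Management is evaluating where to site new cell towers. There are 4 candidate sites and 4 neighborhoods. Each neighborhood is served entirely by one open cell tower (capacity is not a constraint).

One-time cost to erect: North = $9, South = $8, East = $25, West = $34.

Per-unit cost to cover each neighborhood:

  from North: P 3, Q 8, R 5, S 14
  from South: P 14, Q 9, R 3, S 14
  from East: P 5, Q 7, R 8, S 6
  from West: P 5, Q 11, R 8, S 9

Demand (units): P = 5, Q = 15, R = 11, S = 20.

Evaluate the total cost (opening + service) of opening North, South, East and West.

Each neighborhood is assigned to its cheapest site among the open ones.
{North, South, East, West}: P→North 3·5=15, Q→East 7·15=105, R→South 3·11=33, S→East 6·20=120. Service 273; fixed 76; total 349.

Total cost: 349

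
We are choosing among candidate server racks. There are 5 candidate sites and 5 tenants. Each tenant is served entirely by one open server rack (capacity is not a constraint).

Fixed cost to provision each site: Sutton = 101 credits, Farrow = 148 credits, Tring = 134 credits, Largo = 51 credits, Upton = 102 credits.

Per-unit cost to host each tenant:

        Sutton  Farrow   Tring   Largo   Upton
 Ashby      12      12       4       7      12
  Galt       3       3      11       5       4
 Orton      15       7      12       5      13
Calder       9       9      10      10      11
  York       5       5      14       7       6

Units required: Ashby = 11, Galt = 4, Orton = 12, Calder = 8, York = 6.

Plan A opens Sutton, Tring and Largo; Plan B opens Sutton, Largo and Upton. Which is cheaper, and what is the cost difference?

Plan A: {Sutton, Tring, Largo}: Ashby→Tring 4·11=44, Galt→Sutton 3·4=12, Orton→Largo 5·12=60, Calder→Sutton 9·8=72, York→Sutton 5·6=30. Service 218; fixed 286; total 504.
Plan B: {Sutton, Largo, Upton}: Ashby→Largo 7·11=77, Galt→Sutton 3·4=12, Orton→Largo 5·12=60, Calder→Sutton 9·8=72, York→Sutton 5·6=30. Service 251; fixed 254; total 505.
Difference: |504 − 505| = 1.

Plan A is cheaper by 1.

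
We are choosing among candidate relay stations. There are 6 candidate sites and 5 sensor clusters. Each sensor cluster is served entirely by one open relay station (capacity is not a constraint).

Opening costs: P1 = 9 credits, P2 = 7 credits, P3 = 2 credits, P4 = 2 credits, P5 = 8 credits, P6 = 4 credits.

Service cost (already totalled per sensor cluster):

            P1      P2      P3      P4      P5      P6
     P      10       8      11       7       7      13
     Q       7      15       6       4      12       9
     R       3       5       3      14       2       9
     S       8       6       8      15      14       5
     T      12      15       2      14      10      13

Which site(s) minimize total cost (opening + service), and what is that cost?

For any fixed open set, each sensor cluster goes to its cheapest open site; total = fixed + service.
{P3, P4}: P→P4 7, Q→P4 4, R→P3 3, S→P3 8, T→P3 2. Service 24; fixed 4; total 28.
{P3, P4, P6}: service 21 + fixed 8 = 29
{P3}: service 30 + fixed 2 = 32
{P1, P2, P3, P4, P5, P6}: P→P4 7, Q→P4 4, R→P5 2, S→P6 5, T→P3 2. Service 20; fixed 32; total 52.
No other subset beats 28.

Open P3 and P4; minimum total cost 28.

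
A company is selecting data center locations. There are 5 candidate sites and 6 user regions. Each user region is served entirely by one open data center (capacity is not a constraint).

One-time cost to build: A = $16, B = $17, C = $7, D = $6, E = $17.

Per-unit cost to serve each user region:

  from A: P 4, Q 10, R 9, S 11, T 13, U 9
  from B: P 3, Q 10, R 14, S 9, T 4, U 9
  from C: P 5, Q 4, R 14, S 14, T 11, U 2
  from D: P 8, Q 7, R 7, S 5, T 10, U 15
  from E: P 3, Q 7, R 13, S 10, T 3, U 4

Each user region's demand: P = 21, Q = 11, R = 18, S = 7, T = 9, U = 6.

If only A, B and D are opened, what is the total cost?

Each user region is assigned to its cheapest site among the open ones.
{A, B, D}: P→B 3·21=63, Q→D 7·11=77, R→D 7·18=126, S→D 5·7=35, T→B 4·9=36, U→A 9·6=54. Service 391; fixed 39; total 430.

Total cost: 430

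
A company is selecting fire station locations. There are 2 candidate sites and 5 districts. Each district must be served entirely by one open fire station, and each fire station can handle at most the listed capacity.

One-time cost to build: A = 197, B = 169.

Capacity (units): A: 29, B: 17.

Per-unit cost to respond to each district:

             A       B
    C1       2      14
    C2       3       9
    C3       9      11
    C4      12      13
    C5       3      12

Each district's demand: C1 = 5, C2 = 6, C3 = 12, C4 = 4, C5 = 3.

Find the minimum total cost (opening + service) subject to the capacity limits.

Open {A, B}: C1→A 2·5=10, C2→A 3·6=18, C3→A 9·12=108, C4→B 13·4=52, C5→A 3·3=9.
Loads: A carries 26/29, B carries 4/17. Service 197; fixed 366; total 563.
Next best feasible plan costs 583.

Minimum total cost: 563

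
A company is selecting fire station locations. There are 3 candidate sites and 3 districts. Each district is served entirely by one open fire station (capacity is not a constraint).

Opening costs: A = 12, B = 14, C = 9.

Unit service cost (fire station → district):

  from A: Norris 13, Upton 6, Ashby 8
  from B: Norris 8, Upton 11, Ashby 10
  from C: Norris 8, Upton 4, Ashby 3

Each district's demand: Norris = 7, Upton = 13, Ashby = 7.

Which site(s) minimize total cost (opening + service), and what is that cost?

Open C only; minimum total cost 138.

For any fixed open set, each district goes to its cheapest open site; total = fixed + service.
{C}: Norris→C 8·7=56, Upton→C 4·13=52, Ashby→C 3·7=21. Service 129; fixed 9; total 138.
{A, C}: service 129 + fixed 21 = 150
{B, C}: Norris→B 8·7=56, Upton→C 4·13=52, Ashby→C 3·7=21. Service 129; fixed 23; total 152.
{A, B, C}: Norris→B 8·7=56, Upton→C 4·13=52, Ashby→C 3·7=21. Service 129; fixed 35; total 164.
(All 7 nonempty subsets were checked; C only is lowest.)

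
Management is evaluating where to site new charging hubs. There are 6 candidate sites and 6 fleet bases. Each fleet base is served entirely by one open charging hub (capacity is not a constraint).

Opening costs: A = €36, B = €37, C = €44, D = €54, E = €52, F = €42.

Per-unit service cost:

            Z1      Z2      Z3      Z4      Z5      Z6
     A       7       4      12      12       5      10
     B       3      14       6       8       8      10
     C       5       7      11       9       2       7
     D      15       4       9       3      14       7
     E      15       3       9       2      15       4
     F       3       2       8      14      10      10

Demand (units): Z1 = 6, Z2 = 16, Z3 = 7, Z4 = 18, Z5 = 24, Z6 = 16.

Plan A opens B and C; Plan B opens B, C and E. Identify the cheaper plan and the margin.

Plan B is cheaper by 168.

Plan A: {B, C}: Z1→B 3·6=18, Z2→C 7·16=112, Z3→B 6·7=42, Z4→B 8·18=144, Z5→C 2·24=48, Z6→C 7·16=112. Service 476; fixed 81; total 557.
Plan B: {B, C, E}: Z1→B 3·6=18, Z2→E 3·16=48, Z3→B 6·7=42, Z4→E 2·18=36, Z5→C 2·24=48, Z6→E 4·16=64. Service 256; fixed 133; total 389.
Difference: |557 − 389| = 168.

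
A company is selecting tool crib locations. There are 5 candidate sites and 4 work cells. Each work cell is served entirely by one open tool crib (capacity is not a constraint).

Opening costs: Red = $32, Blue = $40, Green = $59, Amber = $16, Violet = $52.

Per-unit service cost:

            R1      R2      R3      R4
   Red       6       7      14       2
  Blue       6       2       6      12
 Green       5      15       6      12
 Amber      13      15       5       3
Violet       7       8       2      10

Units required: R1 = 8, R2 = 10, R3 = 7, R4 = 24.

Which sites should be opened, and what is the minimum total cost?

Open Red and Blue; minimum total cost 230.

For any fixed open set, each work cell goes to its cheapest open site; total = fixed + service.
{Red, Blue}: R1→Red 6·8=48, R2→Blue 2·10=20, R3→Blue 6·7=42, R4→Red 2·24=48. Service 158; fixed 72; total 230.
{Blue, Amber}: R1→Blue 6·8=48, R2→Blue 2·10=20, R3→Amber 5·7=35, R4→Amber 3·24=72. Service 175; fixed 56; total 231.
{Red, Blue, Amber}: R1→Red 6·8=48, R2→Blue 2·10=20, R3→Amber 5·7=35, R4→Red 2·24=48. Service 151; fixed 88; total 239.
{Red, Blue, Green, Amber, Violet}: R1→Green 5·8=40, R2→Blue 2·10=20, R3→Violet 2·7=14, R4→Red 2·24=48. Service 122; fixed 199; total 321.
No other subset beats 230.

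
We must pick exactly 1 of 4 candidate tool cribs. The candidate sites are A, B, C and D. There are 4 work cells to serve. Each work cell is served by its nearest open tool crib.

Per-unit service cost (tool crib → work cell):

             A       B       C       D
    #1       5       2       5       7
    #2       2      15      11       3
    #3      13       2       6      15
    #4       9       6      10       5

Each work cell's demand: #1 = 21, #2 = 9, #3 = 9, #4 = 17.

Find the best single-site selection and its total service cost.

Choose B only; total service cost 297.

With exactly 1 open, each work cell uses its cheapest among the chosen.
{B}: #1→B 2·21=42, #2→B 15·9=135, #3→B 2·9=18, #4→B 6·17=102. Service cost 297.
{A}: service cost 393
{D}: service cost 394
Among all 4 size-1 choices, {B} is lowest.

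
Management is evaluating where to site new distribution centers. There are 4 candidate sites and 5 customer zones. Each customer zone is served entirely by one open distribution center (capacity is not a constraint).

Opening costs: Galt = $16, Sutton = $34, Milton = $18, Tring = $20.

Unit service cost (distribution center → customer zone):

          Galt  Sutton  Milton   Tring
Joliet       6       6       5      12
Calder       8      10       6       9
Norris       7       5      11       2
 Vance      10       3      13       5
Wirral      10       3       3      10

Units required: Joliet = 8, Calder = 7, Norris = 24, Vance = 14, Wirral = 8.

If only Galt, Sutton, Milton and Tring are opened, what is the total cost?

Each customer zone is assigned to its cheapest site among the open ones.
{Galt, Sutton, Milton, Tring}: Joliet→Milton 5·8=40, Calder→Milton 6·7=42, Norris→Tring 2·24=48, Vance→Sutton 3·14=42, Wirral→Sutton 3·8=24. Service 196; fixed 88; total 284.

Total cost: 284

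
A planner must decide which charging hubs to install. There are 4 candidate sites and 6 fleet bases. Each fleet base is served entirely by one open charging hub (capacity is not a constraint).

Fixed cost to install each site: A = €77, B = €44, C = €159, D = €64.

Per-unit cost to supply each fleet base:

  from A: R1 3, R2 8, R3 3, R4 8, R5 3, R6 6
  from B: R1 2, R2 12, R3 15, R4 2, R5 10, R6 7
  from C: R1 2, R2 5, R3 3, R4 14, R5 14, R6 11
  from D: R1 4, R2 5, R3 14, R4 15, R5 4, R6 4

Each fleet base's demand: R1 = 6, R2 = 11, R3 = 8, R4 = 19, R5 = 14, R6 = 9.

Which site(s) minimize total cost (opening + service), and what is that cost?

For any fixed open set, each fleet base goes to its cheapest open site; total = fixed + service.
{A, B}: R1→B 2·6=12, R2→A 8·11=88, R3→A 3·8=24, R4→B 2·19=38, R5→A 3·14=42, R6→A 6·9=54. Service 258; fixed 121; total 379.
{A, B, D}: R1→B 2·6=12, R2→D 5·11=55, R3→A 3·8=24, R4→B 2·19=38, R5→A 3·14=42, R6→D 4·9=36. Service 207; fixed 185; total 392.
{B, D}: service 309 + fixed 108 = 417
{A, B, C, D}: service 207 + fixed 344 = 551
(All 15 nonempty subsets were checked; A and B is lowest.)

Open A and B; minimum total cost 379.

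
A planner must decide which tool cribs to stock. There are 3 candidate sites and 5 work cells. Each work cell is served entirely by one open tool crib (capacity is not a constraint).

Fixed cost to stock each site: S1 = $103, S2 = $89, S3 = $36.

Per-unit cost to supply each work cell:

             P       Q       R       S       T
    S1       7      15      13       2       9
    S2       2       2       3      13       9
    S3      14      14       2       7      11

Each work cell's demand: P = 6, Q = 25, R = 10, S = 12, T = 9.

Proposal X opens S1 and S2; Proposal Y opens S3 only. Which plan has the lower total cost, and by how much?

Proposal X: {S1, S2}: P→S2 2·6=12, Q→S2 2·25=50, R→S2 3·10=30, S→S1 2·12=24, T→S1 9·9=81. Service 197; fixed 192; total 389.
Proposal Y: {S3}: P→S3 14·6=84, Q→S3 14·25=350, R→S3 2·10=20, S→S3 7·12=84, T→S3 11·9=99. Service 637; fixed 36; total 673.
Difference: |389 − 673| = 284.

Proposal X is cheaper by 284.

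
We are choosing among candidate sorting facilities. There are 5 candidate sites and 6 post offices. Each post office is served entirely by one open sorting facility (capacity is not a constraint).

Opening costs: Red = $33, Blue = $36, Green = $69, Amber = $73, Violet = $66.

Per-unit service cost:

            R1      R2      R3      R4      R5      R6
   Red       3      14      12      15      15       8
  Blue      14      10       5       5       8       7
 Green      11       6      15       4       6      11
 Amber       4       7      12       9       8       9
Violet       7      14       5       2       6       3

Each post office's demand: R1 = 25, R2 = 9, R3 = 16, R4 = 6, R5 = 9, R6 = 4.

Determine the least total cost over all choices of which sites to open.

Minimum total cost: 444

For any fixed open set, each post office goes to its cheapest open site; total = fixed + service.
{Red, Blue}: R1→Red 3·25=75, R2→Blue 10·9=90, R3→Blue 5·16=80, R4→Blue 5·6=30, R5→Blue 8·9=72, R6→Blue 7·4=28. Service 375; fixed 69; total 444.
{Red, Blue, Green}: service 315 + fixed 138 = 453
{Red, Green, Violet}: R1→Red 3·25=75, R2→Green 6·9=54, R3→Violet 5·16=80, R4→Violet 2·6=12, R5→Green 6·9=54, R6→Violet 3·4=12. Service 287; fixed 168; total 455.
{Red, Blue, Green, Amber, Violet}: service 287 + fixed 277 = 564
No other subset beats 444.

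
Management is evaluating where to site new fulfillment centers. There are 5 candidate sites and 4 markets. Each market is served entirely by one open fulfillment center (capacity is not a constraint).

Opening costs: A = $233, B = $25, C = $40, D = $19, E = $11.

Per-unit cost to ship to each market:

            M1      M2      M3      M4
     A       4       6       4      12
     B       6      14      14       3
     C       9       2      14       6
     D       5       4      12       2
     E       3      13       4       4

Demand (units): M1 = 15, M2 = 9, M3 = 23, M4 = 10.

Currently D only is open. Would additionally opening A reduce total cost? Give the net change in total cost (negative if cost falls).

Current service cost with {D}: 407.
Adding A: each market re-picks its cheapest; new service cost 208, saving 199.
Extra fixed cost: 233. Net change = 233 − 199 = 34.
(Totals: 426 → 460.)

No — net change +34 (cost rises by 34).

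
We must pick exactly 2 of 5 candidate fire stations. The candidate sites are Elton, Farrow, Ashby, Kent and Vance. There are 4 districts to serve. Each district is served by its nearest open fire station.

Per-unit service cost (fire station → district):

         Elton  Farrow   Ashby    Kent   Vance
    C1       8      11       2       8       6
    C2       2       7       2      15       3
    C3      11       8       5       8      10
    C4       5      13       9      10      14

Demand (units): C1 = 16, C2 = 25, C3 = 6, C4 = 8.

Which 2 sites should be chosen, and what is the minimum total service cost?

Choose Elton and Ashby; total service cost 152.

With exactly 2 open, each district uses its cheapest among the chosen.
{Elton, Ashby}: C1→Ashby 2·16=32, C2→Elton 2·25=50, C3→Ashby 5·6=30, C4→Elton 5·8=40. Service cost 152.
{Farrow, Ashby}: service cost 184
{Ashby, Kent}: service cost 184
Among all 10 size-2 choices, {Elton, Ashby} is lowest.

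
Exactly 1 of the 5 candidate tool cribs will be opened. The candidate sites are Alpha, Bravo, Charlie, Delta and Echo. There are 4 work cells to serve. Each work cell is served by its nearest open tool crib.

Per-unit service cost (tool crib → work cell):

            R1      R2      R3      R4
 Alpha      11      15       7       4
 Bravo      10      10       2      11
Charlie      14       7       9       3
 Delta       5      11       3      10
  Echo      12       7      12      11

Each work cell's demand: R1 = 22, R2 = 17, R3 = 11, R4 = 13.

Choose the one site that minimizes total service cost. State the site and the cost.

Choose Delta only; total service cost 460.

With exactly 1 open, each work cell uses its cheapest among the chosen.
{Delta}: R1→Delta 5·22=110, R2→Delta 11·17=187, R3→Delta 3·11=33, R4→Delta 10·13=130. Service cost 460.
{Bravo}: service cost 555
{Charlie}: service cost 565
Among all 5 size-1 choices, {Delta} is lowest.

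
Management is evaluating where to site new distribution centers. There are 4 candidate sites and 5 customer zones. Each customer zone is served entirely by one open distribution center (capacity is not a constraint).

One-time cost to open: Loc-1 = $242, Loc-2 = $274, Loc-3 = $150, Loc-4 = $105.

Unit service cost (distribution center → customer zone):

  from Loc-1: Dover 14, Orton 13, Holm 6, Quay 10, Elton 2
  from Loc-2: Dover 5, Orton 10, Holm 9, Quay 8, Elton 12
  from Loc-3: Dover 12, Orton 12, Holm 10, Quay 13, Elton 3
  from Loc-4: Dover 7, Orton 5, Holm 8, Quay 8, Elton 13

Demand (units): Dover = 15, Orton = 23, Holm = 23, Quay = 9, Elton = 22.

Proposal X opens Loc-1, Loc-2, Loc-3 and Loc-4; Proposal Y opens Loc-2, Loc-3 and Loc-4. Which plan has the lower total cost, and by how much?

Proposal Y is cheaper by 174.

Proposal X: {Loc-1, Loc-2, Loc-3, Loc-4}: Dover→Loc-2 5·15=75, Orton→Loc-4 5·23=115, Holm→Loc-1 6·23=138, Quay→Loc-2 8·9=72, Elton→Loc-1 2·22=44. Service 444; fixed 771; total 1215.
Proposal Y: {Loc-2, Loc-3, Loc-4}: Dover→Loc-2 5·15=75, Orton→Loc-4 5·23=115, Holm→Loc-4 8·23=184, Quay→Loc-2 8·9=72, Elton→Loc-3 3·22=66. Service 512; fixed 529; total 1041.
Difference: |1215 − 1041| = 174.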